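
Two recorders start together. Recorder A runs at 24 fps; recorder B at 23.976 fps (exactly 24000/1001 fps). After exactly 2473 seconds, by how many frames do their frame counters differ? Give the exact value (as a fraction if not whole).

59352/1001 frames

A emits 24 × 2473 = 59352 frames; B emits 24000/1001 × 2473 = 59352000/1001.
Difference = 59352/1001 frames (≈ 59.2927); B is behind A.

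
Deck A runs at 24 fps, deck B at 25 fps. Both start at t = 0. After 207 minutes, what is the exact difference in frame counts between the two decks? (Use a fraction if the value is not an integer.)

12420 frames

207 min = 12420 s.
A emits 24 × 12420 = 298080 frames; B emits 25 × 12420 = 310500.
Difference = 12420 frames; B is ahead of A.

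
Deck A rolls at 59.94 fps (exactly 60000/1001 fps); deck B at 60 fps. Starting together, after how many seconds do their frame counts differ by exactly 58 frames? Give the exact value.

The gap grows by |60 − 60000/1001| = 60/1001 frames per second.
Time for a 58-frame gap: 58 ÷ (60/1001) = 29029/30 s.

29029/30 seconds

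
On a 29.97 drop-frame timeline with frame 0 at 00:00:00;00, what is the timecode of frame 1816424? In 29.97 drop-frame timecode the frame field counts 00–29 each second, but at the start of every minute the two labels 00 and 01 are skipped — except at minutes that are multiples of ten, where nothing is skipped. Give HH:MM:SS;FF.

Each 10-minute DF block holds 10 × 60 × 30 − 9 × 2 = 17982 frames. 1816424 ÷ 17982 → 101 full blocks, remainder 242.
Within the partial block the first minute is 1800 frames and each further minute 1798, so 0 further minute boundaries passed. Total skipped labels = 18 × 101 + 2 × 0 = 1818.
Non-drop label index = 1816424 + 1818 = 1818242; at 30 labels/s that is 16:50:08:02, i.e. DF 16:50:08;02.

16:50:08;02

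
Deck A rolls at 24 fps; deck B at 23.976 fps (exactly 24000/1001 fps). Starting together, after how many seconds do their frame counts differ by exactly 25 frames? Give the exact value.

25025/24 seconds

The gap grows by |24000/1001 − 24| = 24/1001 frames per second.
Time for a 25-frame gap: 25 ÷ (24/1001) = 25025/24 s.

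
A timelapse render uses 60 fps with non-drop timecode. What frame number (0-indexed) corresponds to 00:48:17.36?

Total seconds to the label: (0 × 3600 + 48 × 60 + 17) = 2897.
Frame index = 2897 × 60 + 36 = 173856.

173856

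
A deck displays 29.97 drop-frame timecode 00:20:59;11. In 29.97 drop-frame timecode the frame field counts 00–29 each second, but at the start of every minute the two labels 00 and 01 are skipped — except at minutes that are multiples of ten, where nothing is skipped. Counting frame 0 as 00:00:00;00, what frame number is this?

37745

Complete 10-minute blocks: 2, each 17982 frames → 35964.
Remaining 0 whole minutes in the current block: 0 frames.
Within the current minute: 59 × 30 + 11 = 1781. Total = 35964 + 0 + 1781 = 37745.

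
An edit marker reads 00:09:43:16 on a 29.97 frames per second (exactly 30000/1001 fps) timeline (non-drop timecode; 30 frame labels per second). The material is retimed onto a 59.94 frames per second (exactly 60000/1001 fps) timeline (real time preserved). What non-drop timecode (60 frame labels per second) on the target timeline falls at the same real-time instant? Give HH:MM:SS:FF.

Source frame index: (0×3600 + 9×60 + 43) × 30 + 16 = 17506.
Real time: 17506 / (30000/1001) = 8761753/15000 s.
Target frame: (8761753/15000) × (60000/1001) = 35012.
At 60 labels/s: frame 35012 → 00:09:43:32.

00:09:43:32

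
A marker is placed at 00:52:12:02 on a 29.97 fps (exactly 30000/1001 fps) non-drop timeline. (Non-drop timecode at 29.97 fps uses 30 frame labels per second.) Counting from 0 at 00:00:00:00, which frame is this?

frame 93962

Total seconds to the label: (0 × 3600 + 52 × 60 + 12) = 3132.
Frame index = 3132 × 30 + 2 = 93962.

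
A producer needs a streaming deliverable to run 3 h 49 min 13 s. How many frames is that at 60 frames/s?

825180 frames

3 h 49 min 13 s = 13753 s.
Frames = 13753 × 60 = 825180.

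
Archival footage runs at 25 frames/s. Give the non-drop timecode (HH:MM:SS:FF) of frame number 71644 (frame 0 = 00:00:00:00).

71644 ÷ 25 = 2865 full seconds, remainder 19 frames.
2865 s = 0 h 47 min 45 s.
Timecode: 00:47:45:19.

00:47:45:19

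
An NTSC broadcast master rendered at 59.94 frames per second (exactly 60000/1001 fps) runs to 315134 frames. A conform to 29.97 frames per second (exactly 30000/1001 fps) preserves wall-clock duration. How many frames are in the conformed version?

157567 frames

Target frames = source frames × (target rate / source rate) = 315134 × (30000/1001)/(60000/1001) = 315134 × 1/2 = 157567.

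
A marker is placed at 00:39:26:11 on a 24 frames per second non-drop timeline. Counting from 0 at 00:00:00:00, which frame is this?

frame 56795

Total seconds to the label: (0 × 3600 + 39 × 60 + 26) = 2366.
Frame index = 2366 × 24 + 11 = 56795.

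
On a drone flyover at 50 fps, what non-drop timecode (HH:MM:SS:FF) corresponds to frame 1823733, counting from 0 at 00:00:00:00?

1823733 ÷ 50 = 36474 full seconds, remainder 33 frames.
36474 s = 10 h 7 min 54 s.
Timecode: 10:07:54:33.

10:07:54:33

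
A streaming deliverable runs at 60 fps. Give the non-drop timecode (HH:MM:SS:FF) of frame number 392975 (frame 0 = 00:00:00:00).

392975 ÷ 60 = 6549 full seconds, remainder 35 frames.
6549 s = 1 h 49 min 9 s.
Timecode: 01:49:09:35.

01:49:09:35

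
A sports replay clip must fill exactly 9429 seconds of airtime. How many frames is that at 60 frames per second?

565740 frames

Frames = 9429 × 60 = 565740.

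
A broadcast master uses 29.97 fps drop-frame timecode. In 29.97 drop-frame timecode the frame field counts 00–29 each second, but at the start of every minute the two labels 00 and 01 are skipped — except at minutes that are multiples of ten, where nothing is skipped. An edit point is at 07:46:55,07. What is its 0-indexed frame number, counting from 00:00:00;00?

As if non-drop at 30 labels/s: (7 × 3600 + 46 × 60 + 55) × 30 + 7 = 840457.
Minute boundaries passed: 466; those not divisible by 10: 466 − 46 = 420; dropped labels = 2 × 420 = 840.
Actual frame index = 840457 − 840 = 839617.

839617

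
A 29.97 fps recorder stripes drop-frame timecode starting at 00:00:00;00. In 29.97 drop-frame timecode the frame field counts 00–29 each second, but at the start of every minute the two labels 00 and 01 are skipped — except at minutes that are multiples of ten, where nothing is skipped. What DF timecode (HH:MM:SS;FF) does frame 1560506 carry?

Each 10-minute DF block holds 10 × 60 × 30 − 9 × 2 = 17982 frames. 1560506 ÷ 17982 → 86 full blocks, remainder 14054.
Within the partial block the first minute is 1800 frames and each further minute 1798, so 7 further minute boundaries passed. Total skipped labels = 18 × 86 + 2 × 7 = 1562.
Non-drop label index = 1560506 + 1562 = 1562068; at 30 labels/s that is 14:27:48:28, i.e. DF 14:27:48;28.

14:27:48;28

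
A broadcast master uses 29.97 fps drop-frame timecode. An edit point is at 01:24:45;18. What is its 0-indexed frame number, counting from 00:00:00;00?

Complete 10-minute blocks: 8, each 17982 frames → 143856.
Remaining 4 whole minutes in the current block: 1800 + 3 × 1798 = 7194 frames.
Within the current minute: 45 × 30 + 18 − 2 = 1366 (labels ;00/;01 skipped at this minute). Total = 143856 + 7194 + 1366 = 152416.

152416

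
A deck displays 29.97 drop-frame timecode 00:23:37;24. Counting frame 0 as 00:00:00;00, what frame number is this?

Complete 10-minute blocks: 2, each 17982 frames → 35964.
Remaining 3 whole minutes in the current block: 1800 + 2 × 1798 = 5396 frames.
Within the current minute: 37 × 30 + 24 − 2 = 1132 (labels ;00/;01 skipped at this minute). Total = 35964 + 5396 + 1132 = 42492.

42492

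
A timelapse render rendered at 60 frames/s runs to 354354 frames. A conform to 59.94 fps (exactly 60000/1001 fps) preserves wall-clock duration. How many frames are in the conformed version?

Target frames = source frames × (target rate / source rate) = 354354 × (60000/1001)/(60) = 354354 × 1000/1001 = 354000.

354000 frames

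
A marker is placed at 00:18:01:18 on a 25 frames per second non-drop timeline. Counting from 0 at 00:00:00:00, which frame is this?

frame 27043

Total seconds to the label: (0 × 3600 + 18 × 60 + 1) = 1081.
Frame index = 1081 × 25 + 18 = 27043.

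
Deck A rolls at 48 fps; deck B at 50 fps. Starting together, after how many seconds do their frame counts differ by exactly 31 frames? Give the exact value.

15.5 seconds

The gap grows by |50 − 48| = 2 frames per second.
Time for a 31-frame gap: 31 ÷ (2) = 15.5 s.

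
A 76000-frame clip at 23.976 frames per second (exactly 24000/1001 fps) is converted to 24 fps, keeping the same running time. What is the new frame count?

Target frames = source frames × (target rate / source rate) = 76000 × (24)/(24000/1001) = 76000 × 1001/1000 = 76076.

76076 frames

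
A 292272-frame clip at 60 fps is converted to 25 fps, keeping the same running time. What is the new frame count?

Target frames = source frames × (target rate / source rate) = 292272 × (25)/(60) = 292272 × 5/12 = 121780.

121780 frames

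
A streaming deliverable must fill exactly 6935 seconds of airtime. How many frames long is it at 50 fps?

Frames = 6935 × 50 = 346750.

346750 frames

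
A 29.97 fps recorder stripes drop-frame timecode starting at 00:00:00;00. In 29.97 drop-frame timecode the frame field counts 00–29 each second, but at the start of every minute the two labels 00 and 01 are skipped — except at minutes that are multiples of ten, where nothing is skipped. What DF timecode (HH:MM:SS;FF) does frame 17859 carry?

Each 10-minute DF block holds 10 × 60 × 30 − 9 × 2 = 17982 frames. 17859 ÷ 17982 → 0 full blocks, remainder 17859.
Within the partial block the first minute is 1800 frames and each further minute 1798, so 9 further minute boundaries passed. Total skipped labels = 18 × 0 + 2 × 9 = 18.
Non-drop label index = 17859 + 18 = 17877; at 30 labels/s that is 00:09:55:27, i.e. DF 00:09:55;27.

00:09:55;27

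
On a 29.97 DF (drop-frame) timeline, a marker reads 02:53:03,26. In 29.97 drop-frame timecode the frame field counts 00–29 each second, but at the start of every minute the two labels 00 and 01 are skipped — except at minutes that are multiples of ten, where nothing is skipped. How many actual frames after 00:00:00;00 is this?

311204

As if non-drop at 30 labels/s: (2 × 3600 + 53 × 60 + 3) × 30 + 26 = 311516.
Minute boundaries passed: 173; those not divisible by 10: 173 − 17 = 156; dropped labels = 2 × 156 = 312.
Actual frame index = 311516 − 312 = 311204.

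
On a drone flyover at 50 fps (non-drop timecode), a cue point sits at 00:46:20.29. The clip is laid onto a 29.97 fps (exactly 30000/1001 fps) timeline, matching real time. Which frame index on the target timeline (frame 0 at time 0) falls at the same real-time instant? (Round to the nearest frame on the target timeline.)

frame 83334

Source frame index: (0×3600 + 46×60 + 20) × 50 + 29 = 139029.
Real time: 139029 / (50) = 139029/50 s.
Target frame: (139029/50) × (30000/1001) = 7583400/91 ≈ 83334.066 → 83334.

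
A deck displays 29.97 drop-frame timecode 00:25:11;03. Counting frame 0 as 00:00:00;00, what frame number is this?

45287

Complete 10-minute blocks: 2, each 17982 frames → 35964.
Remaining 5 whole minutes in the current block: 1800 + 4 × 1798 = 8992 frames.
Within the current minute: 11 × 30 + 3 − 2 = 331 (labels ;00/;01 skipped at this minute). Total = 35964 + 8992 + 331 = 45287.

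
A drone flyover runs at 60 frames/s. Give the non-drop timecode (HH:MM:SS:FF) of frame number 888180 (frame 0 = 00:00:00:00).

04:06:43:00

888180 ÷ 60 = 14803 full seconds, remainder 0 frames.
14803 s = 4 h 6 min 43 s.
Timecode: 04:06:43:00.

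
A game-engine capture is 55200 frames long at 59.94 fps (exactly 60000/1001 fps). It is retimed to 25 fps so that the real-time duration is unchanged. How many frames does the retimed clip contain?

23023 frames

Target frames = source frames × (target rate / source rate) = 55200 × (25)/(60000/1001) = 55200 × 1001/2400 = 23023.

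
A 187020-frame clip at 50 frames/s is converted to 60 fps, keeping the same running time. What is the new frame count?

Target frames = source frames × (target rate / source rate) = 187020 × (60)/(50) = 187020 × 6/5 = 224424.

224424 frames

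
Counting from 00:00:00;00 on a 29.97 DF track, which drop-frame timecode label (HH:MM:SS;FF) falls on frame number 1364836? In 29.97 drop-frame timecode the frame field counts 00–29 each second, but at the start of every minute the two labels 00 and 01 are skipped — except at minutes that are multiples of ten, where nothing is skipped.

Ten DF minutes hold 17982 frames, so frame 1364836 lies in block 75 (frames 1348650–1366631) with 16186 frames into that block.
The block's first minute is 1800 frames and the rest 1798 each; 16186 frames reaches minute 9, so 75 × 18 + 9 × 2 = 1368 labels have been skipped so far.
Adding those back, label number 1364836 + 1368 = 1366204 at 30 labels/s is 45540 s + 4 f = 12 h 39 min 0 s frame 4, i.e. 12:39:00;04.

12:39:00;04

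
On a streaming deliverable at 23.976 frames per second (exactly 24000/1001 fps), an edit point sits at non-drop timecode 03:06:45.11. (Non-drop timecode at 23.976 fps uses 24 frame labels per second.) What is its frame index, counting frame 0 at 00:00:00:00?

Total seconds to the label: (3 × 3600 + 6 × 60 + 45) = 11205.
Frame index = 11205 × 24 + 11 = 268931.

frame 268931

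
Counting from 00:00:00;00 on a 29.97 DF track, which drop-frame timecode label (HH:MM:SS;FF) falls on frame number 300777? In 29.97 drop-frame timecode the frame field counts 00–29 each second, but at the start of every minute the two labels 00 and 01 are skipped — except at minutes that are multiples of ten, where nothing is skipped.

02:47:15;29

Ten DF minutes hold 17982 frames, so frame 300777 lies in block 16 (frames 287712–305693) with 13065 frames into that block.
The block's first minute is 1800 frames and the rest 1798 each; 13065 frames reaches minute 7, so 16 × 18 + 7 × 2 = 302 labels have been skipped so far.
Adding those back, label number 300777 + 302 = 301079 at 30 labels/s is 10035 s + 29 f = 2 h 47 min 15 s frame 29, i.e. 02:47:15;29.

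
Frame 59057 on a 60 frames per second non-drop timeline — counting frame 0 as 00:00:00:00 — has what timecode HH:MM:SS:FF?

00:16:24:17

59057 ÷ 60 = 984 full seconds, remainder 17 frames.
984 s = 0 h 16 min 24 s.
Timecode: 00:16:24:17.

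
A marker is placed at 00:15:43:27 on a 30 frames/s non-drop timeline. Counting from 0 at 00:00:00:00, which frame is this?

Total seconds to the label: (0 × 3600 + 15 × 60 + 43) = 943.
Frame index = 943 × 30 + 27 = 28317.

frame 28317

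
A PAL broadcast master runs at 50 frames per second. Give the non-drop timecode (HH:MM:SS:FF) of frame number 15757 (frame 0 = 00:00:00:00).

15757 ÷ 50 = 315 full seconds, remainder 7 frames.
315 s = 0 h 5 min 15 s.
Timecode: 00:05:15:07.

00:05:15:07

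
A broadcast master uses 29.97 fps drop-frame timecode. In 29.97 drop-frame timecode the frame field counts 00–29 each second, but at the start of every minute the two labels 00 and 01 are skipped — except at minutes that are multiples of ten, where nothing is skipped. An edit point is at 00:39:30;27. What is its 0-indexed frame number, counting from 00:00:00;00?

Complete 10-minute blocks: 3, each 17982 frames → 53946.
Remaining 9 whole minutes in the current block: 1800 + 8 × 1798 = 16184 frames.
Within the current minute: 30 × 30 + 27 − 2 = 925 (labels ;00/;01 skipped at this minute). Total = 53946 + 16184 + 925 = 71055.

71055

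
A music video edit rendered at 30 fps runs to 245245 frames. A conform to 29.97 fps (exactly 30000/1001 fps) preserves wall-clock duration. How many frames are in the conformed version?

Target frames = source frames × (target rate / source rate) = 245245 × (30000/1001)/(30) = 245245 × 1000/1001 = 245000.

245000 frames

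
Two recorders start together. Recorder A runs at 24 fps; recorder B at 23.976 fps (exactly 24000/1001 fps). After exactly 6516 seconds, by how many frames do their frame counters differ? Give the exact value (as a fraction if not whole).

156384/1001 frames

A emits 24 × 6516 = 156384 frames; B emits 24000/1001 × 6516 = 156384000/1001.
Difference = 156384/1001 frames (≈ 156.2278); B is behind A.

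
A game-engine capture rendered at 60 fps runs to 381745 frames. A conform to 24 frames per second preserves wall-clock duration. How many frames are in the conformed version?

Target frames = source frames × (target rate / source rate) = 381745 × (24)/(60) = 381745 × 2/5 = 152698.

152698 frames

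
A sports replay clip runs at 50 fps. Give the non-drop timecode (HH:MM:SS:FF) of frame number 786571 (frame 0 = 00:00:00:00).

04:22:11:21

786571 ÷ 50 = 15731 full seconds, remainder 21 frames.
15731 s = 4 h 22 min 11 s.
Timecode: 04:22:11:21.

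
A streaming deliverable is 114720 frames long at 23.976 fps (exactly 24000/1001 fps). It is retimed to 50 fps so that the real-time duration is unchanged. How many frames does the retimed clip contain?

239239 frames

Target frames = source frames × (target rate / source rate) = 114720 × (50)/(24000/1001) = 114720 × 1001/480 = 239239.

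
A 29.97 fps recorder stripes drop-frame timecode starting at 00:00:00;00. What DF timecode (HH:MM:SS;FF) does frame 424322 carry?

03:55:58;06

Each 10-minute DF block holds 10 × 60 × 30 − 9 × 2 = 17982 frames. 424322 ÷ 17982 → 23 full blocks, remainder 10736.
Within the partial block the first minute is 1800 frames and each further minute 1798, so 5 further minute boundaries passed. Total skipped labels = 18 × 23 + 2 × 5 = 424.
Non-drop label index = 424322 + 424 = 424746; at 30 labels/s that is 03:55:58:06, i.e. DF 03:55:58;06.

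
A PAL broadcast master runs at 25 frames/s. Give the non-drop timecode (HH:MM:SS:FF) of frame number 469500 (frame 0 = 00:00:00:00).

05:13:00:00

469500 ÷ 25 = 18780 full seconds, remainder 0 frames.
18780 s = 5 h 13 min 0 s.
Timecode: 05:13:00:00.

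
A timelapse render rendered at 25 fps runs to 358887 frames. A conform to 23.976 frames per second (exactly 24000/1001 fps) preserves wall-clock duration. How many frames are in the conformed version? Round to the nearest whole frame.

Frames at target rate = 358887 × (24000/1001) / (25) = 344531520/1001 ≈ 344187.333.
Nearest whole frame: 344187.

344187 frames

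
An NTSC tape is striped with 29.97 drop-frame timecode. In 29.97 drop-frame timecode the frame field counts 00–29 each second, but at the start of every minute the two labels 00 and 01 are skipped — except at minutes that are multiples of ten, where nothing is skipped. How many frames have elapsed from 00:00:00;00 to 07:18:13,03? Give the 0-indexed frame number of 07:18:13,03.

As if non-drop at 30 labels/s: (7 × 3600 + 18 × 60 + 13) × 30 + 3 = 788793.
Minute boundaries passed: 438; those not divisible by 10: 438 − 43 = 395; dropped labels = 2 × 395 = 790.
Actual frame index = 788793 − 790 = 788003.

788003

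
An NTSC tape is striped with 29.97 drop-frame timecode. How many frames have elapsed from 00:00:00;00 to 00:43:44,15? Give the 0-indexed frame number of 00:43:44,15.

78657

Complete 10-minute blocks: 4, each 17982 frames → 71928.
Remaining 3 whole minutes in the current block: 1800 + 2 × 1798 = 5396 frames.
Within the current minute: 44 × 30 + 15 − 2 = 1333 (labels ;00/;01 skipped at this minute). Total = 71928 + 5396 + 1333 = 78657.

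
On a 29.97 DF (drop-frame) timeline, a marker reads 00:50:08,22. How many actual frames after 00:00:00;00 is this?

90172

As if non-drop at 30 labels/s: (0 × 3600 + 50 × 60 + 8) × 30 + 22 = 90262.
Minute boundaries passed: 50; those not divisible by 10: 50 − 5 = 45; dropped labels = 2 × 45 = 90.
Actual frame index = 90262 − 90 = 90172.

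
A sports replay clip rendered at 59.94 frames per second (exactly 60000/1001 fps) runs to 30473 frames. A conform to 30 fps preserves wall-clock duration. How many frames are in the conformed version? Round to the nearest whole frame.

Frames at target rate = 30473 × (30) / (60000/1001) = 30503473/2000 ≈ 15251.737.
Nearest whole frame: 15252.

15252 frames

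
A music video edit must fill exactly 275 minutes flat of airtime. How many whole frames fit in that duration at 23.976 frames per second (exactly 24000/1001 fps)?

395604 frames

275 min = 16500 s.
Frames = 16500 × 24000/1001 = 36000000/91 ≈ 395604.3956.
Complete frames: 395604.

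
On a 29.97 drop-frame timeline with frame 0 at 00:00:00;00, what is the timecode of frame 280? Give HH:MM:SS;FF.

00:00:09;10

Each 10-minute DF block holds 10 × 60 × 30 − 9 × 2 = 17982 frames. 280 ÷ 17982 → 0 full blocks, remainder 280.
Within the partial block the first minute is 1800 frames and each further minute 1798, so 0 further minute boundaries passed. Total skipped labels = 18 × 0 + 2 × 0 = 0.
Non-drop label index = 280 + 0 = 280; at 30 labels/s that is 00:00:09:10, i.e. DF 00:00:09;10.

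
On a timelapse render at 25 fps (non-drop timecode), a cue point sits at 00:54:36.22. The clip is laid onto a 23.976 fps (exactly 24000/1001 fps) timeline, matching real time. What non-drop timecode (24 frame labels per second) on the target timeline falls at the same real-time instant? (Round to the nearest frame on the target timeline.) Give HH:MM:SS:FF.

00:54:33:15

Source frame index: (0×3600 + 54×60 + 36) × 25 + 22 = 81922.
Real time: 81922 / (25) = 81922/25 s.
Target frame: (81922/25) × (24000/1001) = 78645120/1001 ≈ 78566.553 → 78567.
At 24 labels/s: frame 78567 → 00:54:33:15.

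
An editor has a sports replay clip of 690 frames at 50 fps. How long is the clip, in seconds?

13.8 seconds

Running time = 690 / (50) = 13.8 s.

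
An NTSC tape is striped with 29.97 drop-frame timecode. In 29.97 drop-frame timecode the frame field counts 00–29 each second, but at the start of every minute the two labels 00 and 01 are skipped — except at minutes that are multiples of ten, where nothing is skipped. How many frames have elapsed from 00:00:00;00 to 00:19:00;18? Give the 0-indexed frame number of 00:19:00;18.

As if non-drop at 30 labels/s: (0 × 3600 + 19 × 60 + 0) × 30 + 18 = 34218.
Minute boundaries passed: 19; those not divisible by 10: 19 − 1 = 18; dropped labels = 2 × 18 = 36.
Actual frame index = 34218 − 36 = 34182.

34182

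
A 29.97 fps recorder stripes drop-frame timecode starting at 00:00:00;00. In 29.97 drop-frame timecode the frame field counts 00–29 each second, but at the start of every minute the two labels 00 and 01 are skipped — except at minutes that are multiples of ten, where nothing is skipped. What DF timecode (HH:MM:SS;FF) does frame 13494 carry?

Ten DF minutes hold 17982 frames, so frame 13494 lies in block 0 (frames 0–17981) with 13494 frames into that block.
The block's first minute is 1800 frames and the rest 1798 each; 13494 frames reaches minute 7, so 0 × 18 + 7 × 2 = 14 labels have been skipped so far.
Adding those back, label number 13494 + 14 = 13508 at 30 labels/s is 450 s + 8 f = 0 h 7 min 30 s frame 8, i.e. 00:07:30;08.

00:07:30;08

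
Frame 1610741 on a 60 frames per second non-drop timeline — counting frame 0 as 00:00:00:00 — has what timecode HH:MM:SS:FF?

07:27:25:41

1610741 ÷ 60 = 26845 full seconds, remainder 41 frames.
26845 s = 7 h 27 min 25 s.
Timecode: 07:27:25:41.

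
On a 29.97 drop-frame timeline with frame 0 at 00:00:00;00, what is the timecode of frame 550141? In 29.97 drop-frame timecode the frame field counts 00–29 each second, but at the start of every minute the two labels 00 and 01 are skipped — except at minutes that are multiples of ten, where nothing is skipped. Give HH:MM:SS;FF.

05:05:56;11

Ten DF minutes hold 17982 frames, so frame 550141 lies in block 30 (frames 539460–557441) with 10681 frames into that block.
The block's first minute is 1800 frames and the rest 1798 each; 10681 frames reaches minute 5, so 30 × 18 + 5 × 2 = 550 labels have been skipped so far.
Adding those back, label number 550141 + 550 = 550691 at 30 labels/s is 18356 s + 11 f = 5 h 5 min 56 s frame 11, i.e. 05:05:56;11.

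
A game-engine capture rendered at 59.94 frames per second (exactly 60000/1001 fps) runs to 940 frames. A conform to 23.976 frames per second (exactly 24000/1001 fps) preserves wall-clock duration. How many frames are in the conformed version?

Target frames = source frames × (target rate / source rate) = 940 × (24000/1001)/(60000/1001) = 940 × 2/5 = 376.

376 frames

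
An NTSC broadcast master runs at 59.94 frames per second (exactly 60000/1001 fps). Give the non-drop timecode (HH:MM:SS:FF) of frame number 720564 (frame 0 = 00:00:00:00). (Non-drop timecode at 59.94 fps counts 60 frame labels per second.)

03:20:09:24

720564 ÷ 60 = 12009 full seconds, remainder 24 frames.
12009 s = 3 h 20 min 9 s.
Timecode: 03:20:09:24.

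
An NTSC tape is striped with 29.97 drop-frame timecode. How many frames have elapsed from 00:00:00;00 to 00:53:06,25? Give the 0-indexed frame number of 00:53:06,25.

95509

As if non-drop at 30 labels/s: (0 × 3600 + 53 × 60 + 6) × 30 + 25 = 95605.
Minute boundaries passed: 53; those not divisible by 10: 53 − 5 = 48; dropped labels = 2 × 48 = 96.
Actual frame index = 95605 − 96 = 95509.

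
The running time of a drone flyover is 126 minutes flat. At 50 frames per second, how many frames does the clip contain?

126 min = 7560 s.
Frames = 7560 × 50 = 378000.

378000 frames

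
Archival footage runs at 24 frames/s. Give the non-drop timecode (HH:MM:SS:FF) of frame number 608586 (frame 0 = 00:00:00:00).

07:02:37:18

608586 ÷ 24 = 25357 full seconds, remainder 18 frames.
25357 s = 7 h 2 min 37 s.
Timecode: 07:02:37:18.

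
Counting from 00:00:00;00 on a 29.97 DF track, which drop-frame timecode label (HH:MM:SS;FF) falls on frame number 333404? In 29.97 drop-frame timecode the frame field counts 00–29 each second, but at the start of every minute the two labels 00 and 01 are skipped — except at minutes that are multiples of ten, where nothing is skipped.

Each 10-minute DF block holds 10 × 60 × 30 − 9 × 2 = 17982 frames. 333404 ÷ 17982 → 18 full blocks, remainder 9728.
Within the partial block the first minute is 1800 frames and each further minute 1798, so 5 further minute boundaries passed. Total skipped labels = 18 × 18 + 2 × 5 = 334.
Non-drop label index = 333404 + 334 = 333738; at 30 labels/s that is 03:05:24:18, i.e. DF 03:05:24;18.

03:05:24;18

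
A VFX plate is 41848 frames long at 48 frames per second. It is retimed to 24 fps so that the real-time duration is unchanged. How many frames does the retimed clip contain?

Target frames = source frames × (target rate / source rate) = 41848 × (24)/(48) = 41848 × 1/2 = 20924.

20924 frames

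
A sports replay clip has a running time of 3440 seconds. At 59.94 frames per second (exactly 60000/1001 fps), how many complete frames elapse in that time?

206193 frames

Frames = 3440 × 60000/1001 = 206400000/1001 ≈ 206193.8062.
Complete frames: 206193.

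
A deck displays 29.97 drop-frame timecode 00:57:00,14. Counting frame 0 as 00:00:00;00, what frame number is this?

102510

Complete 10-minute blocks: 5, each 17982 frames → 89910.
Remaining 7 whole minutes in the current block: 1800 + 6 × 1798 = 12588 frames.
Within the current minute: 0 × 30 + 14 − 2 = 12 (labels ;00/;01 skipped at this minute). Total = 89910 + 12588 + 12 = 102510.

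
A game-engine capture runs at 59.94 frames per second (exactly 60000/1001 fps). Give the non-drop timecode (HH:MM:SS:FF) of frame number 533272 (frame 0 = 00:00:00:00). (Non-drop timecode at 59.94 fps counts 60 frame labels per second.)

533272 ÷ 60 = 8887 full seconds, remainder 52 frames.
8887 s = 2 h 28 min 7 s.
Timecode: 02:28:07:52.

02:28:07:52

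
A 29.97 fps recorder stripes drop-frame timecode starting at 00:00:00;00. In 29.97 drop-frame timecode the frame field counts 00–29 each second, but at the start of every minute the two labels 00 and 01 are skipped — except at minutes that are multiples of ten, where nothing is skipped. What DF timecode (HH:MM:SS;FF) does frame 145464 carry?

Ten DF minutes hold 17982 frames, so frame 145464 lies in block 8 (frames 143856–161837) with 1608 frames into that block.
The block's first minute is 1800 frames and the rest 1798 each; 1608 frames reaches minute 0, so 8 × 18 + 0 × 2 = 144 labels have been skipped so far.
Adding those back, label number 145464 + 144 = 145608 at 30 labels/s is 4853 s + 18 f = 1 h 20 min 53 s frame 18, i.e. 01:20:53;18.

01:20:53;18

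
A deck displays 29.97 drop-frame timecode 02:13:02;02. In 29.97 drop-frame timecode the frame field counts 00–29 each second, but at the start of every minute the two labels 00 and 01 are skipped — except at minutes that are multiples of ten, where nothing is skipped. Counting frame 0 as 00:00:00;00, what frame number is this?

239222

Complete 10-minute blocks: 13, each 17982 frames → 233766.
Remaining 3 whole minutes in the current block: 1800 + 2 × 1798 = 5396 frames.
Within the current minute: 2 × 30 + 2 − 2 = 60 (labels ;00/;01 skipped at this minute). Total = 233766 + 5396 + 60 = 239222.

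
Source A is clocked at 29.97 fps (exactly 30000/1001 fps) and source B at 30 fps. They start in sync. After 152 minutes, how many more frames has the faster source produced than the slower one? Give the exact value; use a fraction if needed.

273600/1001 frames

152 min = 9120 s.
A emits 30000/1001 × 9120 = 273600000/1001 frames; B emits 30 × 9120 = 273600.
Difference = 273600/1001 frames (≈ 273.3267); B is ahead of A.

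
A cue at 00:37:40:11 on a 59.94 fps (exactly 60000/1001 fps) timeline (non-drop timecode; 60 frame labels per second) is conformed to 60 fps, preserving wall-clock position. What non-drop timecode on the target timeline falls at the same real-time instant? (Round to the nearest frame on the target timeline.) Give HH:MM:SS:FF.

Source frame index: (0×3600 + 37×60 + 40) × 60 + 11 = 135611.
Real time: 135611 / (60000/1001) = 135746611/60000 s.
Target frame: (135746611/60000) × (60) = 135746611/1000 ≈ 135746.611 → 135747.
At 60 labels/s: frame 135747 → 00:37:42:27.

00:37:42:27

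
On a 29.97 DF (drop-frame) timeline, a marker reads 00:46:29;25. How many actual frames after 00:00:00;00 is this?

As if non-drop at 30 labels/s: (0 × 3600 + 46 × 60 + 29) × 30 + 25 = 83695.
Minute boundaries passed: 46; those not divisible by 10: 46 − 4 = 42; dropped labels = 2 × 42 = 84.
Actual frame index = 83695 − 84 = 83611.

83611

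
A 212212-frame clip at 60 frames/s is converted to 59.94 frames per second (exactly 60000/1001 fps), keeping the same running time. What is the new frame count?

212000 frames

Target frames = source frames × (target rate / source rate) = 212212 × (60000/1001)/(60) = 212212 × 1000/1001 = 212000.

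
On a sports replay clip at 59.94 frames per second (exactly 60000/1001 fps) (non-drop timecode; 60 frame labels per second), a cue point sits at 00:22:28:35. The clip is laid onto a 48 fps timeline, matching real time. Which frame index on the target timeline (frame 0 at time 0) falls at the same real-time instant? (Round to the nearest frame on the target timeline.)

frame 64797

Source frame index: (0×3600 + 22×60 + 28) × 60 + 35 = 80915.
Real time: 80915 / (60000/1001) = 16199183/12000 s.
Target frame: (16199183/12000) × (48) = 16199183/250 ≈ 64796.732 → 64797.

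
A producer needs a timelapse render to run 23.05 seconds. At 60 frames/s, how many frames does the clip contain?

Frames = 23.05 × 60 = 1383.

1383 frames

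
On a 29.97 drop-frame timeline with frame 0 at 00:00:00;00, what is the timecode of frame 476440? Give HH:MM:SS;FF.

Each 10-minute DF block holds 10 × 60 × 30 − 9 × 2 = 17982 frames. 476440 ÷ 17982 → 26 full blocks, remainder 8908.
Within the partial block the first minute is 1800 frames and each further minute 1798, so 4 further minute boundaries passed. Total skipped labels = 18 × 26 + 2 × 4 = 476.
Non-drop label index = 476440 + 476 = 476916; at 30 labels/s that is 04:24:57:06, i.e. DF 04:24:57;06.

04:24:57;06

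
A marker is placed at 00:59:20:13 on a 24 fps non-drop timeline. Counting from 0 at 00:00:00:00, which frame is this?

frame 85453

Total seconds to the label: (0 × 3600 + 59 × 60 + 20) = 3560.
Frame index = 3560 × 24 + 13 = 85453.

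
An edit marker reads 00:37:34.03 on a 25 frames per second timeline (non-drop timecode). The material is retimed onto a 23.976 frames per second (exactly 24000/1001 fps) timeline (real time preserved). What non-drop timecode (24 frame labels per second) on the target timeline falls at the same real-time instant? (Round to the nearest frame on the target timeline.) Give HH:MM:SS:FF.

Source frame index: (0×3600 + 37×60 + 34) × 25 + 3 = 56353.
Real time: 56353 / (25) = 56353/25 s.
Target frame: (56353/25) × (24000/1001) = 4918080/91 ≈ 54044.835 → 54045.
At 24 labels/s: frame 54045 → 00:37:31:21.

00:37:31:21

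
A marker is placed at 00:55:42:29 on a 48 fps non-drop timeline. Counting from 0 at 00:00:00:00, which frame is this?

160445

Total seconds to the label: (0 × 3600 + 55 × 60 + 42) = 3342.
Frame index = 3342 × 48 + 29 = 160445.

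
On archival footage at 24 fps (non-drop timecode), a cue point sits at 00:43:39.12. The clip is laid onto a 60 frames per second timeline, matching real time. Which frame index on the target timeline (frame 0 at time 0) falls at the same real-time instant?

frame 157170

Source frame index: (0×3600 + 43×60 + 39) × 24 + 12 = 62868.
Real time: 62868 / (24) = 5239/2 s.
Target frame: (5239/2) × (60) = 157170.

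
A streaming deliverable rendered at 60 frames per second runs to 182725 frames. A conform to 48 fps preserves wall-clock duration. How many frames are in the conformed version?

Frames at target rate = 182725 × (48) / (60) = 146180.

146180 frames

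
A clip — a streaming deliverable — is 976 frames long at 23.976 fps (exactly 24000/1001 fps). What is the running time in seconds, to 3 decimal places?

40.707 seconds

Running time = 976 × 1001/24000 = 61061/1500 s ≈ 40.707 s.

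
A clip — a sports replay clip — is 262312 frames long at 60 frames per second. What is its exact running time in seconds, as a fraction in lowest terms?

65578/15 seconds

Running time = 262312 ÷ (60) = 262312 × 1/60 = 65578/15 s.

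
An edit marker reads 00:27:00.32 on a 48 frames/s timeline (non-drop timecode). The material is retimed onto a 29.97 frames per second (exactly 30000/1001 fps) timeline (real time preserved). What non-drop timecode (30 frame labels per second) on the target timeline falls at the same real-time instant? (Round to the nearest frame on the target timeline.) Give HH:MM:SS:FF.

00:26:59:01

Source frame index: (0×3600 + 27×60 + 0) × 48 + 32 = 77792.
Real time: 77792 / (48) = 4862/3 s.
Target frame: (4862/3) × (30000/1001) = 340000/7 ≈ 48571.429 → 48571.
At 30 labels/s: frame 48571 → 00:26:59:01.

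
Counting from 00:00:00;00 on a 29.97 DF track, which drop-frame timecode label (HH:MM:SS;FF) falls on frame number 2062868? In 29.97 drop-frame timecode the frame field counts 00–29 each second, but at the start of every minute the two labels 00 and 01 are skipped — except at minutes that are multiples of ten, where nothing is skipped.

19:07:11;04

Each 10-minute DF block holds 10 × 60 × 30 − 9 × 2 = 17982 frames. 2062868 ÷ 17982 → 114 full blocks, remainder 12920.
Within the partial block the first minute is 1800 frames and each further minute 1798, so 7 further minute boundaries passed. Total skipped labels = 18 × 114 + 2 × 7 = 2066.
Non-drop label index = 2062868 + 2066 = 2064934; at 30 labels/s that is 19:07:11:04, i.e. DF 19:07:11;04.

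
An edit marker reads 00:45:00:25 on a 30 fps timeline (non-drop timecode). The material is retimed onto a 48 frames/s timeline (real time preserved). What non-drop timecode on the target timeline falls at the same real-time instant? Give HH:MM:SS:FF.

Source frame index: (0×3600 + 45×60 + 0) × 30 + 25 = 81025.
Real time: 81025 / (30) = 16205/6 s.
Target frame: (16205/6) × (48) = 129640.
At 48 labels/s: frame 129640 → 00:45:00:40.

00:45:00:40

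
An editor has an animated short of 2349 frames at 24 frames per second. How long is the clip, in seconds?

97.875 seconds

Running time = 2349 / (24) = 97.875 s.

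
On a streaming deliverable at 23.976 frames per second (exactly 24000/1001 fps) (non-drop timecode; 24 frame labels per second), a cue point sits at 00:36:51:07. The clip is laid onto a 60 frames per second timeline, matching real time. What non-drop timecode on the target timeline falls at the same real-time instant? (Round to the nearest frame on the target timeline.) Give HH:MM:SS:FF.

Source frame index: (0×3600 + 36×60 + 51) × 24 + 7 = 53071.
Real time: 53071 / (24000/1001) = 53124071/24000 s.
Target frame: (53124071/24000) × (60) = 53124071/400 ≈ 132810.177 → 132810.
At 60 labels/s: frame 132810 → 00:36:53:30.

00:36:53:30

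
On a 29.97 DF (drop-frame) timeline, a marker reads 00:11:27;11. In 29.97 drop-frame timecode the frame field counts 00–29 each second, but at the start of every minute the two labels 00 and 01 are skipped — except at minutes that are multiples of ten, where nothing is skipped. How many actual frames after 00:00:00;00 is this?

As if non-drop at 30 labels/s: (0 × 3600 + 11 × 60 + 27) × 30 + 11 = 20621.
Minute boundaries passed: 11; those not divisible by 10: 11 − 1 = 10; dropped labels = 2 × 10 = 20.
Actual frame index = 20621 − 20 = 20601.

20601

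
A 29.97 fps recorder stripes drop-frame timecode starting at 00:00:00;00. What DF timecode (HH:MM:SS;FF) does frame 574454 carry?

05:19:27;20

Ten DF minutes hold 17982 frames, so frame 574454 lies in block 31 (frames 557442–575423) with 17012 frames into that block.
The block's first minute is 1800 frames and the rest 1798 each; 17012 frames reaches minute 9, so 31 × 18 + 9 × 2 = 576 labels have been skipped so far.
Adding those back, label number 574454 + 576 = 575030 at 30 labels/s is 19167 s + 20 f = 5 h 19 min 27 s frame 20, i.e. 05:19:27;20.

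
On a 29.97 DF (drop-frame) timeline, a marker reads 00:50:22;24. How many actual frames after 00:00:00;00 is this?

90594

As if non-drop at 30 labels/s: (0 × 3600 + 50 × 60 + 22) × 30 + 24 = 90684.
Minute boundaries passed: 50; those not divisible by 10: 50 − 5 = 45; dropped labels = 2 × 45 = 90.
Actual frame index = 90684 − 90 = 90594.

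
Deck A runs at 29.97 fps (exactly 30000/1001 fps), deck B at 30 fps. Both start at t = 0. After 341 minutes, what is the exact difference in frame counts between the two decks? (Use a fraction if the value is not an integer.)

341 min = 20460 s.
A emits 30000/1001 × 20460 = 55800000/91 frames; B emits 30 × 20460 = 613800.
Difference = 55800/91 frames (≈ 613.1868); B is ahead of A.

55800/91 frames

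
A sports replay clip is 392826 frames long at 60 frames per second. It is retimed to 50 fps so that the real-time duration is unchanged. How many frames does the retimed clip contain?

327355 frames

Target frames = source frames × (target rate / source rate) = 392826 × (50)/(60) = 392826 × 5/6 = 327355.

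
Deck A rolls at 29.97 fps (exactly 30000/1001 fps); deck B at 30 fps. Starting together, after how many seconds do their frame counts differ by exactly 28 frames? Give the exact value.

The gap grows by |30 − 30000/1001| = 30/1001 frames per second.
Time for a 28-frame gap: 28 ÷ (30/1001) = 14014/15 s.

14014/15 seconds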